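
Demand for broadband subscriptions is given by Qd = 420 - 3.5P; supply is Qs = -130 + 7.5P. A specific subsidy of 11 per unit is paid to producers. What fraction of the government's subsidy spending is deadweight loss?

DWL / government spending = 3/62

Pre-subsidy: 420 - 3.5P = -130 + 7.5P gives P* = 50, Q* = 245.
With the subsidy, sellers receive Ps = Pb + 11 for each unit, where Pb is the price buyers pay.
Supply in terms of Pb becomes Qs = -130 + 7.5(Pb + 11) = -47.5 + 7.5Pb. Setting this equal to demand: 420 - 3.5Pb = -47.5 + 7.5Pb, so Pb = 42.5.
Sellers receive Ps = 42.5 + 11 = 53.5; Q' = 420 − 3.5·42.5 = 271.25.
ΔCS = ½(245 + 271.25)(50 − 42.5) = 1935.9375; ΔPS = ½(245 + 271.25)(53.5 − 50) = 903.4375.
Government spending = 11 × 271.25 = 2983.75.
DWL = ½ × 11 × (271.25 − 245) = 144.375; fraction = 144.375 / 2983.75 = 3/62.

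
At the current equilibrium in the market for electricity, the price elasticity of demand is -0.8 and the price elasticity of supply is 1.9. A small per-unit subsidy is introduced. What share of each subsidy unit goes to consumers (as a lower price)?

For a small subsidy around the equilibrium, the benefit split depends on the relative slopes, which at a point are proportional to the elasticities.
Buyer share = εs/(εs + |εd|) = 1.9/(1.9 + 0.8) = 19/27; seller share = |εd|/(εs + |εd|) = 8/27.

Consumer share = 19/27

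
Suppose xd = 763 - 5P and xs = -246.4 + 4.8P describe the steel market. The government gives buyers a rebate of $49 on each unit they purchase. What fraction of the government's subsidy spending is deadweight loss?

DWL / government spending = 15/92

Pre-subsidy: 763 - 5P = -246.4 + 4.8P gives P* = 103, x* = 248.
With the rebate, buyers effectively pay Pb = Ps − 49, where Ps is the price sellers receive.
Demand in terms of Ps becomes xd = 763 − 5(Ps − 49) = 1008 - 5Ps. Setting this equal to supply: 1008 - 5Ps = -246.4 + 4.8Ps, so Ps = 128.
Buyers pay Pb = 128 − 49 = 79; x' = -246.4 + 4.8·128 = 368.
ΔCS = ½(248 + 368)(103 − 79) = 7392; ΔPS = ½(248 + 368)(128 − 103) = 7700.
Government spending = 49 × 368 = 18032.
DWL = ½ × 49 × (368 − 248) = 2940; fraction = 2940 / 18032 = 15/92.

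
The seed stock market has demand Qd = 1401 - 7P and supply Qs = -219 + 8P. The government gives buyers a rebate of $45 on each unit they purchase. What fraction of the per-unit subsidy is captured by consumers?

Consumer share = 8/15

Pre-subsidy: 1401 - 7P = -219 + 8P gives P* = 108, Q* = 645.
With the rebate, buyers effectively pay Pb = Ps − 45, where Ps is the price sellers receive.
Demand in terms of Ps becomes Qd = 1401 − 7(Ps − 45) = 1716 - 7Ps. Setting this equal to supply: 1716 - 7Ps = -219 + 8Ps, so Ps = 129.
Buyers pay Pb = 129 − 45 = 84; Q' = -219 + 8·129 = 813.
Buyers' price falls by P* − Pb = 108 − 84 = 24; sellers' price rises by Ps − P* = 129 − 108 = 21.
So consumers capture 24/45 = 8/15 of each unit of subsidy.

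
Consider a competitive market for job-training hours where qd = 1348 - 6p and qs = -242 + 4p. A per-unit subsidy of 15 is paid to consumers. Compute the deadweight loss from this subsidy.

Deadweight loss = 270

Pre-subsidy: 1348 - 6p = -242 + 4p gives p* = 159, q* = 394.
With the rebate, buyers effectively pay pb = ps − 15, where ps is the price sellers receive.
Demand in terms of ps becomes qd = 1348 − 6(ps − 15) = 1438 - 6ps. Setting this equal to supply: 1438 - 6ps = -242 + 4ps, so ps = 168.
Buyers pay pb = 168 − 15 = 153; q' = -242 + 4·168 = 430.
The subsidy expands output by 430 − 394 = 36 past the efficient level; on those units the gap between marginal cost and willingness to pay runs from 0 up to 15.
DWL = ½ × 15 × 36 = 270.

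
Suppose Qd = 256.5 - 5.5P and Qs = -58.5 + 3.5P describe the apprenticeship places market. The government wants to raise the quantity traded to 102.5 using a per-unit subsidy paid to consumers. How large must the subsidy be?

Required subsidy s = 18 per unit

At Q = 102.5, invert demand for the buyer price: Pb = (256.5 − 102.5)/5.5 = 28; invert supply for the seller price: Ps = (102.5 − (-58.5))/3.5 = 46.
The subsidy must fill the gap: s = Ps − Pb = 46 − 28 = 18.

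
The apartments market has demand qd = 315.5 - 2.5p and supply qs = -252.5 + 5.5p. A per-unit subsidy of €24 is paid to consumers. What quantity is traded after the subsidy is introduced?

q' = 179.25

Pre-subsidy: 315.5 - 2.5p = -252.5 + 5.5p gives p* = 71, q* = 138.
With the rebate, buyers effectively pay pb = ps − 24, where ps is the price sellers receive.
Demand in terms of ps becomes qd = 315.5 − 2.5(ps − 24) = 375.5 - 2.5ps. Setting this equal to supply: 375.5 - 2.5ps = -252.5 + 5.5ps, so ps = 78.5.
Buyers pay pb = 78.5 − 24 = 54.5; q' = -252.5 + 5.5·78.5 = 179.25.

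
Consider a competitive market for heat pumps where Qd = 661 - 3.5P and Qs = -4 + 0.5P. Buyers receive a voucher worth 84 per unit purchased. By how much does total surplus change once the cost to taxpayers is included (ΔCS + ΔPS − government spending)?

Net change in total surplus = -1543.5

Pre-subsidy: 661 - 3.5P = -4 + 0.5P gives P* = 166.25, Q* = 79.125.
With the rebate, buyers effectively pay Pb = Ps − 84, where Ps is the price sellers receive.
Demand in terms of Ps becomes Qd = 661 − 3.5(Ps − 84) = 955 - 3.5Ps. Setting this equal to supply: 955 - 3.5Ps = -4 + 0.5Ps, so Ps = 239.75.
Buyers pay Pb = 239.75 − 84 = 155.75; Q' = -4 + 0.5·239.75 = 115.875.
ΔCS = ½(79.125 + 115.875)(166.25 − 155.75) = 1023.75; ΔPS = ½(79.125 + 115.875)(239.75 − 166.25) = 7166.25.
Government spending = 84 × 115.875 = 9733.5.
Net change = 1023.75 + 7166.25 − 9733.5 = -1543.5. The loss equals the DWL triangle ½·84·36.75.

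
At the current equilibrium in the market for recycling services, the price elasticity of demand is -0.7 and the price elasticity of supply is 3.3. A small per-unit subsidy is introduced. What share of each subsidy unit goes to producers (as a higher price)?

Producer share = 0.175

For a small subsidy around the equilibrium, the benefit split depends on the relative slopes, which at a point are proportional to the elasticities.
Buyer share = εs/(εs + |εd|) = 3.3/(3.3 + 0.7) = 0.825; seller share = |εd|/(εs + |εd|) = 0.175.
So producers capture 0.175 of the subsidy.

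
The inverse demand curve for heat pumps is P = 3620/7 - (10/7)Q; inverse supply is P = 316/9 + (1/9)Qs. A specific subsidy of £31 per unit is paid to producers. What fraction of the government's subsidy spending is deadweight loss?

DWL / government spending = 1953/64642

Pre-subsidy: 3620/7 - (10/7)Q = 316/9 + (1/9)Q gives Q* = 30368/97 and P* = 6780/97.
With the subsidy, sellers receive Ps = Pb + 31 for each unit, where Pb is the price buyers pay.
On the curves, Pb = 3620/7 - (10/7)Q and Ps = 316/9 + (1/9)Q; the wedge Ps − Pb = 31 gives 316/9 + (1/9)Q − (3620/7 - (10/7)Q) = 31, so Q' = 32321/97.
Then Pb = 3620/7 − (10/7)·(32321/97) = 3990/97 and Ps = 316/9 + (1/9)·(32321/97) = 6997/97.
ΔCS = ½(30368/97 + 32321/97)(6780/97 − 3990/97) = 87451155/9409; ΔPS = ½(30368/97 + 32321/97)(6997/97 − 6780/97) = 13603513/18818.
Government spending = 31 × 32321/97 = 1001951/97.
DWL = ½ × 31 × (32321/97 − 30368/97) = 60543/194; fraction = (60543/194) / (1001951/97) = 1953/64642.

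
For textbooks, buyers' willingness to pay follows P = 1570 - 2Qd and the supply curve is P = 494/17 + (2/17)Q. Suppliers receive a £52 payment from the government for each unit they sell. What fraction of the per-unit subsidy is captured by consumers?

Pre-subsidy: 1570 - 2Q = 494/17 + (2/17)Q gives Q* = 2183/3 and P* = 344/3.
With the subsidy, sellers receive Ps = Pb + 52 for each unit, where Pb is the price buyers pay.
On the curves, Pb = 1570 - 2Q and Ps = 494/17 + (2/17)Q; the wedge Ps − Pb = 52 gives 494/17 + (2/17)Q − (1570 - 2Q) = 52, so Q' = 6770/9.
Then Pb = 1570 − 2·(6770/9) = 590/9 and Ps = 494/17 + (2/17)·(6770/9) = 1058/9.
Buyers' price falls by P* − Pb = 344/3 − 590/9 = 442/9; sellers' price rises by Ps − P* = 1058/9 − 344/3 = 26/9.
So consumers capture (442/9)/52 = 17/18 of each unit of subsidy.

Consumer share = 17/18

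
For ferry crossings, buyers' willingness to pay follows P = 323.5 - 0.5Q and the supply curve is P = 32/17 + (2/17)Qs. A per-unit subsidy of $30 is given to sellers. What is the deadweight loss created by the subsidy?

Deadweight loss = 5100/7

Pre-subsidy: 323.5 - 0.5Q = 32/17 + (2/17)Q gives Q* = 3645/7 and P* = 442/7.
With the subsidy, sellers receive Ps = Pb + 30 for each unit, where Pb is the price buyers pay.
On the curves, Pb = 323.5 - 0.5Q and Ps = 32/17 + (2/17)Q; the wedge Ps − Pb = 30 gives 32/17 + (2/17)Q − (323.5 - 0.5Q) = 30, so Q' = 3985/7.
Then Pb = 323.5 − 0.5·(3985/7) = 272/7 and Ps = 32/17 + (2/17)·(3985/7) = 482/7.
The subsidy expands output by 3985/7 − 3645/7 = 340/7 past the efficient level; on those units the gap between marginal cost and willingness to pay runs from 0 up to 30.
DWL = ½ × 30 × 340/7 = 5100/7.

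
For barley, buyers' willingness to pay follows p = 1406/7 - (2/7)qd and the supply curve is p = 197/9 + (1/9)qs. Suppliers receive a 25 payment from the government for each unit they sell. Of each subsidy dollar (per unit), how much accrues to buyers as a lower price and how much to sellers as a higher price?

Pre-subsidy: 1406/7 - (2/7)q = 197/9 + (1/9)q gives q* = 451 and p* = 72.
With the subsidy, sellers receive ps = pb + 25 for each unit, where pb is the price buyers pay.
On the curves, pb = 1406/7 - (2/7)q and ps = 197/9 + (1/9)q; the wedge ps − pb = 25 gives 197/9 + (1/9)q − (1406/7 - (2/7)q) = 25, so q' = 514.
Then pb = 1406/7 − (2/7)·514 = 54 and ps = 197/9 + (1/9)·514 = 79.
Buyers' price falls by p* − pb = 72 − 54 = 18; sellers' price rises by ps − p* = 79 − 72 = 7.

Buyers gain 18 per unit; sellers gain 7 per unit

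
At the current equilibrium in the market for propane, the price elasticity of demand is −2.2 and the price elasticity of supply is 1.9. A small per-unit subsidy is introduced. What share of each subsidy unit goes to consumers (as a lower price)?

Consumer share = 19/41

For a small subsidy around the equilibrium, the benefit split depends on the relative slopes, which at a point are proportional to the elasticities.
Buyer share = εs/(εs + |εd|) = 1.9/(1.9 + 2.2) = 19/41; seller share = |εd|/(εs + |εd|) = 22/41.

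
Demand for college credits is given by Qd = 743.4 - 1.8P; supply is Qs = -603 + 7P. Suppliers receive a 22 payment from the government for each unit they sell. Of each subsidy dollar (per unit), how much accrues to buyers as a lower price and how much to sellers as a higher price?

Buyers gain 17.5 per unit; sellers gain 4.5 per unit

Pre-subsidy: 743.4 - 1.8P = -603 + 7P gives P* = 153, Q* = 468.
With the subsidy, sellers receive Ps = Pb + 22 for each unit, where Pb is the price buyers pay.
Supply in terms of Pb becomes Qs = -603 + 7(Pb + 22) = -449 + 7Pb. Setting this equal to demand: 743.4 - 1.8Pb = -449 + 7Pb, so Pb = 135.5.
Sellers receive Ps = 135.5 + 22 = 157.5; Q' = 743.4 − 1.8·135.5 = 499.5.
Buyers' price falls by P* − Pb = 153 − 135.5 = 17.5; sellers' price rises by Ps − P* = 157.5 − 153 = 4.5.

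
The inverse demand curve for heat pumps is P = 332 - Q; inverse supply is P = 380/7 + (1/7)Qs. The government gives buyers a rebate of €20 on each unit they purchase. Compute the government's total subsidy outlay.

Pre-subsidy: 332 - Q = 380/7 + (1/7)Q gives Q* = 243 and P* = 89.
With the rebate, buyers effectively pay Pb = Ps − 20, where Ps is the price sellers receive.
On the curves, Pb = 332 - Q and Ps = 380/7 + (1/7)Q; the wedge Ps − Pb = 20 gives 380/7 + (1/7)Q − (332 - Q) = 20, so Q' = 260.5.
Then Pb = 332 − 1·260.5 = 71.5 and Ps = 380/7 + (1/7)·260.5 = 91.5.
Government outlay = subsidy × quantity = 20 × 260.5 = 5210.

Government cost = €5210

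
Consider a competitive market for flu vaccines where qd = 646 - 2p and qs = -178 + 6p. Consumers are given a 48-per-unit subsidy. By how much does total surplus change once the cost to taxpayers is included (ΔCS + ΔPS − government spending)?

Pre-subsidy: 646 - 2p = -178 + 6p gives p* = 103, q* = 440.
With the rebate, buyers effectively pay pb = ps − 48, where ps is the price sellers receive.
Demand in terms of ps becomes qd = 646 − 2(ps − 48) = 742 - 2ps. Setting this equal to supply: 742 - 2ps = -178 + 6ps, so ps = 115.
Buyers pay pb = 115 − 48 = 67; q' = -178 + 6·115 = 512.
ΔCS = ½(440 + 512)(103 − 67) = 17136; ΔPS = ½(440 + 512)(115 − 103) = 5712.
Government spending = 48 × 512 = 24576.
Net change = 17136 + 5712 − 24576 = -1728. The loss equals the DWL triangle ½·48·72.

Net change in total surplus = -1728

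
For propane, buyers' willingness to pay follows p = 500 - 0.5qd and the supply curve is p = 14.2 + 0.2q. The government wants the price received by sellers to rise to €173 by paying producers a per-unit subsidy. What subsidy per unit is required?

At a seller price of 173, quantity supplied is -71 + 5·173 = 794.
Buyers absorb 794 only when they pay pb = 500 − 0.5·794 = 103.
s = ps − pb = 173 − 103 = 70.

Required subsidy s = €70 per unit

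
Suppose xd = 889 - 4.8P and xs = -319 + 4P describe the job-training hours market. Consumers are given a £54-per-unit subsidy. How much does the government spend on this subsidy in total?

Government cost = 206658/11

Pre-subsidy: 889 - 4.8P = -319 + 4P gives P* = 1510/11, x* = 2531/11.
With the rebate, buyers effectively pay Pb = Ps − 54, where Ps is the price sellers receive.
Demand in terms of Ps becomes xd = 889 − 4.8(Ps − 54) = 1148.2 - 4.8Ps. Setting this equal to supply: 1148.2 - 4.8Ps = -319 + 4Ps, so Ps = 1834/11.
Buyers pay Pb = 1834/11 − 54 = 1240/11; x' = -319 + 4·(1834/11) = 3827/11.
Government outlay = subsidy × quantity = 54 × 3827/11 = 206658/11.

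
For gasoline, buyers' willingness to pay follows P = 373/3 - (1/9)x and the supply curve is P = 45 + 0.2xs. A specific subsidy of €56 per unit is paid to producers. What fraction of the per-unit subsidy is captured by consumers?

Pre-subsidy: 373/3 - (1/9)x = 45 + 0.2x gives x* = 255 and P* = 96.
With the subsidy, sellers receive Ps = Pb + 56 for each unit, where Pb is the price buyers pay.
On the curves, Pb = 373/3 - (1/9)x and Ps = 45 + 0.2x; the wedge Ps − Pb = 56 gives 45 + 0.2x − (373/3 - (1/9)x) = 56, so x' = 435.
Then Pb = 373/3 − (1/9)·435 = 76 and Ps = 45 + 0.2·435 = 132.
Buyers' price falls by P* − Pb = 96 − 76 = 20; sellers' price rises by Ps − P* = 132 − 96 = 36.
So consumers capture 20/56 = 5/14 of each unit of subsidy.

Consumer share = 5/14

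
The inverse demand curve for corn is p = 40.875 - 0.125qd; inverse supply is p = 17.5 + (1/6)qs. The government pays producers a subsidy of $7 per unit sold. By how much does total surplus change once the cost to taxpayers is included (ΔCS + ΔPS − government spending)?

Net change in total surplus = -$84

Pre-subsidy: 40.875 - 0.125q = 17.5 + (1/6)q gives q* = 561/7 and p* = 216/7.
With the subsidy, sellers receive ps = pb + 7 for each unit, where pb is the price buyers pay.
On the curves, pb = 40.875 - 0.125q and ps = 17.5 + (1/6)q; the wedge ps − pb = 7 gives 17.5 + (1/6)q − (40.875 - 0.125q) = 7, so q' = 729/7.
Then pb = 40.875 − 0.125·(729/7) = 195/7 and ps = 17.5 + (1/6)·(729/7) = 244/7.
ΔCS = ½(561/7 + 729/7)(216/7 − 195/7) = 1935/7; ΔPS = ½(561/7 + 729/7)(244/7 − 216/7) = 2580/7.
Government spending = 7 × 729/7 = 729.
Net change = 1935/7 + 2580/7 − 729 = -84. The loss equals the DWL triangle ½·7·24.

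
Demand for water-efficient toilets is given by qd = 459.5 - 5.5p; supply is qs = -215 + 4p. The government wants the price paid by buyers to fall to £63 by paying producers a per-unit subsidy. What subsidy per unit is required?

Required subsidy s = £19 per unit

At a buyer price of 63, quantity demanded is 459.5 − 5.5·63 = 113.
Sellers supply 113 only when they receive ps with -215 + 4·ps = 113, i.e. ps = 82.
s = ps − pb = 82 − 63 = 19.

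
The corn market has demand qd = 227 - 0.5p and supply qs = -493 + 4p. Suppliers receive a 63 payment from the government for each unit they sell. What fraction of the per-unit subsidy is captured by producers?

Producer share = 1/9

Pre-subsidy: 227 - 0.5p = -493 + 4p gives p* = 160, q* = 147.
With the subsidy, sellers receive ps = pb + 63 for each unit, where pb is the price buyers pay.
Supply in terms of pb becomes qs = -493 + 4(pb + 63) = -241 + 4pb. Setting this equal to demand: 227 - 0.5pb = -241 + 4pb, so pb = 104.
Sellers receive ps = 104 + 63 = 167; q' = 227 − 0.5·104 = 175.
Buyers' price falls by p* − pb = 160 − 104 = 56; sellers' price rises by ps − p* = 167 − 160 = 7.
So producers capture 7/63 = 1/9 of each unit of subsidy.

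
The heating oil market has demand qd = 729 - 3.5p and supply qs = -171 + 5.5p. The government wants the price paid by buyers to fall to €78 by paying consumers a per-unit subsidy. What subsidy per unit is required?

At a buyer price of 78, quantity demanded is 729 − 3.5·78 = 456.
Sellers supply 456 only when they receive ps with -171 + 5.5·ps = 456, i.e. ps = 114.
s = ps − pb = 114 − 78 = 36.

Required subsidy s = €36 per unit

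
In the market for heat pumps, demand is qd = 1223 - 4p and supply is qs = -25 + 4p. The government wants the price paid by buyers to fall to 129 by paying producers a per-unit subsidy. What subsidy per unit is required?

Required subsidy s = 54 per unit

At a buyer price of 129, quantity demanded is 1223 − 4·129 = 707.
Sellers supply 707 only when they receive ps with -25 + 4·ps = 707, i.e. ps = 183.
s = ps − pb = 183 − 129 = 54.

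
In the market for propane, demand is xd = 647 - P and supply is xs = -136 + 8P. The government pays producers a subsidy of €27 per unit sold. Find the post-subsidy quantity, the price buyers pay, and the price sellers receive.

Pre-subsidy: 647 - P = -136 + 8P gives P* = 87, x* = 560.
With the subsidy, sellers receive Ps = Pb + 27 for each unit, where Pb is the price buyers pay.
Supply in terms of Pb becomes xs = -136 + 8(Pb + 27) = 80 + 8Pb. Setting this equal to demand: 647 - Pb = 80 + 8Pb, so Pb = 63.
Sellers receive Ps = 63 + 27 = 90; x' = 647 − 1·63 = 584.

x' = 584; buyers pay €63; sellers receive €90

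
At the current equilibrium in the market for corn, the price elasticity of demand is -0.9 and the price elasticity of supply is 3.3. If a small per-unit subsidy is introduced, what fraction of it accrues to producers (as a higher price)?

For a small subsidy around the equilibrium, the benefit split depends on the relative slopes, which at a point are proportional to the elasticities.
Buyer share = εs/(εs + |εd|) = 3.3/(3.3 + 0.9) = 11/14; seller share = |εd|/(εs + |εd|) = 3/14.
So producers capture 3/14 of the subsidy.

Producer share = 3/14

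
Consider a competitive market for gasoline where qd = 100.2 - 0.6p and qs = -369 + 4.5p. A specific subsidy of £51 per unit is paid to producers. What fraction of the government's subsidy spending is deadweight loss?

Pre-subsidy: 100.2 - 0.6p = -369 + 4.5p gives p* = 92, q* = 45.
With the subsidy, sellers receive ps = pb + 51 for each unit, where pb is the price buyers pay.
Supply in terms of pb becomes qs = -369 + 4.5(pb + 51) = -139.5 + 4.5pb. Setting this equal to demand: 100.2 - 0.6pb = -139.5 + 4.5pb, so pb = 47.
Sellers receive ps = 47 + 51 = 98; q' = 100.2 − 0.6·47 = 72.
ΔCS = ½(45 + 72)(92 − 47) = 2632.5; ΔPS = ½(45 + 72)(98 − 92) = 351.
Government spending = 51 × 72 = 3672.
DWL = ½ × 51 × (72 − 45) = 688.5; fraction = 688.5 / 3672 = 0.1875.

DWL / government spending = 0.1875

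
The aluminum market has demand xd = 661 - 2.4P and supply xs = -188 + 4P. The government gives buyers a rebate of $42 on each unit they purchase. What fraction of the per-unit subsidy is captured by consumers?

Pre-subsidy: 661 - 2.4P = -188 + 4P gives P* = 132.65625, x* = 342.625.
With the rebate, buyers effectively pay Pb = Ps − 42, where Ps is the price sellers receive.
Demand in terms of Ps becomes xd = 661 − 2.4(Ps − 42) = 761.8 - 2.4Ps. Setting this equal to supply: 761.8 - 2.4Ps = -188 + 4Ps, so Ps = 148.40625.
Buyers pay Pb = 148.40625 − 42 = 106.40625; x' = -188 + 4·148.40625 = 405.625.
Buyers' price falls by P* − Pb = 132.65625 − 106.40625 = 26.25; sellers' price rises by Ps − P* = 148.40625 − 132.65625 = 15.75.
So consumers capture 26.25/42 = 0.625 of each unit of subsidy.

Consumer share = 0.625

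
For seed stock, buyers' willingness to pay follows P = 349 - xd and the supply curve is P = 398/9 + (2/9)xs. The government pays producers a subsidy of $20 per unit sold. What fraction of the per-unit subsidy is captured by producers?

Pre-subsidy: 349 - x = 398/9 + (2/9)x gives x* = 2743/11 and P* = 1096/11.
With the subsidy, sellers receive Ps = Pb + 20 for each unit, where Pb is the price buyers pay.
On the curves, Pb = 349 - x and Ps = 398/9 + (2/9)x; the wedge Ps − Pb = 20 gives 398/9 + (2/9)x − (349 - x) = 20, so x' = 2923/11.
Then Pb = 349 − 1·(2923/11) = 916/11 and Ps = 398/9 + (2/9)·(2923/11) = 1136/11.
Buyers' price falls by P* − Pb = 1096/11 − 916/11 = 180/11; sellers' price rises by Ps − P* = 1136/11 − 1096/11 = 40/11.
So producers capture (40/11)/20 = 2/11 of each unit of subsidy.

Producer share = 2/11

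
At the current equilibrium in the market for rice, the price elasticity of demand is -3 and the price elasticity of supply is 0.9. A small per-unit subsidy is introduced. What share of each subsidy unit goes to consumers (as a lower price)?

For a small subsidy around the equilibrium, the benefit split depends on the relative slopes, which at a point are proportional to the elasticities.
Buyer share = εs/(εs + |εd|) = 0.9/(0.9 + 3) = 3/13; seller share = |εd|/(εs + |εd|) = 10/13.

Consumer share = 3/13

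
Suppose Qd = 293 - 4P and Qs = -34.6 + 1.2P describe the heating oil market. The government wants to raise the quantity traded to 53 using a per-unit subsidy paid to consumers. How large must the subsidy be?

Required subsidy s = 13 per unit

At Q = 53, invert demand for the buyer price: Pb = (293 − 53)/4 = 60; invert supply for the seller price: Ps = (53 − (-34.6))/1.2 = 73.
The subsidy must fill the gap: s = Ps − Pb = 73 − 60 = 13.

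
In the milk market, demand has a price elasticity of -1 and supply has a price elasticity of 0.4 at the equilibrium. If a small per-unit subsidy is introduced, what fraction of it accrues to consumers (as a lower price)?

Consumer share = 2/7

For a small subsidy around the equilibrium, the benefit split depends on the relative slopes, which at a point are proportional to the elasticities.
Buyer share = εs/(εs + |εd|) = 0.4/(0.4 + 1) = 2/7; seller share = |εd|/(εs + |εd|) = 5/7.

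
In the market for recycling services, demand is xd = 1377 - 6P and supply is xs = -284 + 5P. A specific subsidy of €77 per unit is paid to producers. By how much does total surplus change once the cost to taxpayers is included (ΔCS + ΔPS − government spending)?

Net change in total surplus = -€8085

Pre-subsidy: 1377 - 6P = -284 + 5P gives P* = 151, x* = 471.
With the subsidy, sellers receive Ps = Pb + 77 for each unit, where Pb is the price buyers pay.
Supply in terms of Pb becomes xs = -284 + 5(Pb + 77) = 101 + 5Pb. Setting this equal to demand: 1377 - 6Pb = 101 + 5Pb, so Pb = 116.
Sellers receive Ps = 116 + 77 = 193; x' = 1377 − 6·116 = 681.
ΔCS = ½(471 + 681)(151 − 116) = 20160; ΔPS = ½(471 + 681)(193 − 151) = 24192.
Government spending = 77 × 681 = 52437.
Net change = 20160 + 24192 − 52437 = -8085. The loss equals the DWL triangle ½·77·210.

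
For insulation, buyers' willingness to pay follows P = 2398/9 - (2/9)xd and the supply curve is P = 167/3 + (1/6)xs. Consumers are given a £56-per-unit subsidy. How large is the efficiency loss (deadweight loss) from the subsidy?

Pre-subsidy: 2398/9 - (2/9)x = 167/3 + (1/6)x gives x* = 542 and P* = 146.
With the rebate, buyers effectively pay Pb = Ps − 56, where Ps is the price sellers receive.
On the curves, Pb = 2398/9 - (2/9)x and Ps = 167/3 + (1/6)x; the wedge Ps − Pb = 56 gives 167/3 + (1/6)x − (2398/9 - (2/9)x) = 56, so x' = 686.
Then Pb = 2398/9 − (2/9)·686 = 114 and Ps = 167/3 + (1/6)·686 = 170.
The subsidy expands output by 686 − 542 = 144 past the efficient level; on those units the gap between marginal cost and willingness to pay runs from 0 up to 56.
DWL = ½ × 56 × 144 = 4032.

Deadweight loss = £4032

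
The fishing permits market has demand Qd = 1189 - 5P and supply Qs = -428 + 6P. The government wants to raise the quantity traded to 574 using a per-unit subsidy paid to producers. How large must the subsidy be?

At Q = 574, invert demand for the buyer price: Pb = (1189 − 574)/5 = 123; invert supply for the seller price: Ps = (574 − (-428))/6 = 167.
The subsidy must fill the gap: s = Ps − Pb = 167 − 123 = 44.

Required subsidy s = 44 per unit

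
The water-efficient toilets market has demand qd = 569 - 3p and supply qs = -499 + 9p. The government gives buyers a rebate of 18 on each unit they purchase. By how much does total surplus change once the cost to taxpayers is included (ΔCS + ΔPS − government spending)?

Pre-subsidy: 569 - 3p = -499 + 9p gives p* = 89, q* = 302.
With the rebate, buyers effectively pay pb = ps − 18, where ps is the price sellers receive.
Demand in terms of ps becomes qd = 569 − 3(ps − 18) = 623 - 3ps. Setting this equal to supply: 623 - 3ps = -499 + 9ps, so ps = 93.5.
Buyers pay pb = 93.5 − 18 = 75.5; q' = -499 + 9·93.5 = 342.5.
ΔCS = ½(302 + 342.5)(89 − 75.5) = 4350.375; ΔPS = ½(302 + 342.5)(93.5 − 89) = 1450.125.
Government spending = 18 × 342.5 = 6165.
Net change = 4350.375 + 1450.125 − 6165 = -364.5. The loss equals the DWL triangle ½·18·40.5.

Net change in total surplus = -364.5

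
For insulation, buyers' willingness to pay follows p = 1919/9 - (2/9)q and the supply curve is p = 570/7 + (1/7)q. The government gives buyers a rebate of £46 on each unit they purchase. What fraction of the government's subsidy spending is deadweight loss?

DWL / government spending = 63/487

Pre-subsidy: 1919/9 - (2/9)q = 570/7 + (1/7)q gives q* = 361 and p* = 133.
With the rebate, buyers effectively pay pb = ps − 46, where ps is the price sellers receive.
On the curves, pb = 1919/9 - (2/9)q and ps = 570/7 + (1/7)q; the wedge ps − pb = 46 gives 570/7 + (1/7)q − (1919/9 - (2/9)q) = 46, so q' = 487.
Then pb = 1919/9 − (2/9)·487 = 105 and ps = 570/7 + (1/7)·487 = 151.
ΔCS = ½(361 + 487)(133 − 105) = 11872; ΔPS = ½(361 + 487)(151 − 133) = 7632.
Government spending = 46 × 487 = 22402.
DWL = ½ × 46 × (487 − 361) = 2898; fraction = 2898 / 22402 = 63/487.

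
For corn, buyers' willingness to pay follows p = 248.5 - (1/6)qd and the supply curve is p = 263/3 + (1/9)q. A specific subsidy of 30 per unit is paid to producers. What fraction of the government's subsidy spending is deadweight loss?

DWL / government spending = 18/229

Pre-subsidy: 248.5 - (1/6)q = 263/3 + (1/9)q gives q* = 579 and p* = 152.
With the subsidy, sellers receive ps = pb + 30 for each unit, where pb is the price buyers pay.
On the curves, pb = 248.5 - (1/6)q and ps = 263/3 + (1/9)q; the wedge ps − pb = 30 gives 263/3 + (1/9)q − (248.5 - (1/6)q) = 30, so q' = 687.
Then pb = 248.5 − (1/6)·687 = 134 and ps = 263/3 + (1/9)·687 = 164.
ΔCS = ½(579 + 687)(152 − 134) = 11394; ΔPS = ½(579 + 687)(164 − 152) = 7596.
Government spending = 30 × 687 = 20610.
DWL = ½ × 30 × (687 − 579) = 1620; fraction = 1620 / 20610 = 18/229.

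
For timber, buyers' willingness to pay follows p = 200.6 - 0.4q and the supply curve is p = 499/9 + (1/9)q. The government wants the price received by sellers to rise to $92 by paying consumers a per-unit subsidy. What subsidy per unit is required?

Required subsidy s = $23 per unit

At a seller price of 92, quantity supplied is -499 + 9·92 = 329.
Buyers absorb 329 only when they pay pb = 200.6 − 0.4·329 = 69.
s = ps − pb = 92 − 69 = 23.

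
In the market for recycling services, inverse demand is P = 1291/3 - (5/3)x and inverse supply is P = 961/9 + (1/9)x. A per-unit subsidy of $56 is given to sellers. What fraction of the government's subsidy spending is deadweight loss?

Pre-subsidy: 1291/3 - (5/3)x = 961/9 + (1/9)x gives x* = 182 and P* = 127.
With the subsidy, sellers receive Ps = Pb + 56 for each unit, where Pb is the price buyers pay.
On the curves, Pb = 1291/3 - (5/3)x and Ps = 961/9 + (1/9)x; the wedge Ps − Pb = 56 gives 961/9 + (1/9)x − (1291/3 - (5/3)x) = 56, so x' = 213.5.
Then Pb = 1291/3 − (5/3)·213.5 = 74.5 and Ps = 961/9 + (1/9)·213.5 = 130.5.
ΔCS = ½(182 + 213.5)(127 − 74.5) = 10381.875; ΔPS = ½(182 + 213.5)(130.5 − 127) = 692.125.
Government spending = 56 × 213.5 = 11956.
DWL = ½ × 56 × (213.5 − 182) = 882; fraction = 882 / 11956 = 9/122.

DWL / government spending = 9/122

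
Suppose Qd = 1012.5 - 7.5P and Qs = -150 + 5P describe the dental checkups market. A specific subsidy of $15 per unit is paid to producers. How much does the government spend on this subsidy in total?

Government cost = $5400

Pre-subsidy: 1012.5 - 7.5P = -150 + 5P gives P* = 93, Q* = 315.
With the subsidy, sellers receive Ps = Pb + 15 for each unit, where Pb is the price buyers pay.
Supply in terms of Pb becomes Qs = -150 + 5(Pb + 15) = -75 + 5Pb. Setting this equal to demand: 1012.5 - 7.5Pb = -75 + 5Pb, so Pb = 87.
Sellers receive Ps = 87 + 15 = 102; Q' = 1012.5 − 7.5·87 = 360.
Government outlay = subsidy × quantity = 15 × 360 = 5400.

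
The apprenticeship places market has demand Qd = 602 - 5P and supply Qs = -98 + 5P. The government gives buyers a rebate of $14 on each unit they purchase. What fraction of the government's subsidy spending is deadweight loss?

DWL / government spending = 5/82

Pre-subsidy: 602 - 5P = -98 + 5P gives P* = 70, Q* = 252.
With the rebate, buyers effectively pay Pb = Ps − 14, where Ps is the price sellers receive.
Demand in terms of Ps becomes Qd = 602 − 5(Ps − 14) = 672 - 5Ps. Setting this equal to supply: 672 - 5Ps = -98 + 5Ps, so Ps = 77.
Buyers pay Pb = 77 − 14 = 63; Q' = -98 + 5·77 = 287.
ΔCS = ½(252 + 287)(70 − 63) = 1886.5; ΔPS = ½(252 + 287)(77 − 70) = 1886.5.
Government spending = 14 × 287 = 4018.
DWL = ½ × 14 × (287 − 252) = 245; fraction = 245 / 4018 = 5/82.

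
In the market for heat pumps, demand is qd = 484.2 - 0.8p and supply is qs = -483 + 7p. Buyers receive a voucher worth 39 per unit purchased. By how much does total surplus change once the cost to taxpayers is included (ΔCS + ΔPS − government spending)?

Net change in total surplus = -546

Pre-subsidy: 484.2 - 0.8p = -483 + 7p gives p* = 124, q* = 385.
With the rebate, buyers effectively pay pb = ps − 39, where ps is the price sellers receive.
Demand in terms of ps becomes qd = 484.2 − 0.8(ps − 39) = 515.4 - 0.8ps. Setting this equal to supply: 515.4 - 0.8ps = -483 + 7ps, so ps = 128.
Buyers pay pb = 128 − 39 = 89; q' = -483 + 7·128 = 413.
ΔCS = ½(385 + 413)(124 − 89) = 13965; ΔPS = ½(385 + 413)(128 − 124) = 1596.
Government spending = 39 × 413 = 16107.
Net change = 13965 + 1596 − 16107 = -546. The loss equals the DWL triangle ½·39·28.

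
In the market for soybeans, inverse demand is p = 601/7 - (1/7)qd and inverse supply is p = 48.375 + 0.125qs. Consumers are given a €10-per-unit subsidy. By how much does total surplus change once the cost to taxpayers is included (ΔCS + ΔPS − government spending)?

Pre-subsidy: 601/7 - (1/7)q = 48.375 + 0.125q gives q* = 2099/15 and p* = 988/15.
With the rebate, buyers effectively pay pb = ps − 10, where ps is the price sellers receive.
On the curves, pb = 601/7 - (1/7)q and ps = 48.375 + 0.125q; the wedge ps − pb = 10 gives 48.375 + 0.125q − (601/7 - (1/7)q) = 10, so q' = 2659/15.
Then pb = 601/7 − (1/7)·(2659/15) = 908/15 and ps = 48.375 + 0.125·(2659/15) = 1058/15.
ΔCS = ½(2099/15 + 2659/15)(988/15 − 908/15) = 12688/15; ΔPS = ½(2099/15 + 2659/15)(1058/15 − 988/15) = 11102/15.
Government spending = 10 × 2659/15 = 5318/3.
Net change = 12688/15 + 11102/15 − 5318/3 = -560/3. The loss equals the DWL triangle ½·10·112/3.

Net change in total surplus = -560/3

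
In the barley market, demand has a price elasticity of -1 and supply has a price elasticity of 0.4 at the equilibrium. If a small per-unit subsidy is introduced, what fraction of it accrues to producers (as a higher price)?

Producer share = 5/7

For a small subsidy around the equilibrium, the benefit split depends on the relative slopes, which at a point are proportional to the elasticities.
Buyer share = εs/(εs + |εd|) = 0.4/(0.4 + 1) = 2/7; seller share = |εd|/(εs + |εd|) = 5/7.
So producers capture 5/7 of the subsidy.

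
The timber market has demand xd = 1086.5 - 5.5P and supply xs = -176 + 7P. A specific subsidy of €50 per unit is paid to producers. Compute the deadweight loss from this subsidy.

Pre-subsidy: 1086.5 - 5.5P = -176 + 7P gives P* = 101, x* = 531.
With the subsidy, sellers receive Ps = Pb + 50 for each unit, where Pb is the price buyers pay.
Supply in terms of Pb becomes xs = -176 + 7(Pb + 50) = 174 + 7Pb. Setting this equal to demand: 1086.5 - 5.5Pb = 174 + 7Pb, so Pb = 73.
Sellers receive Ps = 73 + 50 = 123; x' = 1086.5 − 5.5·73 = 685.
The subsidy expands output by 685 − 531 = 154 past the efficient level; on those units the gap between marginal cost and willingness to pay runs from 0 up to 50.
DWL = ½ × 50 × 154 = 3850.

Deadweight loss = €3850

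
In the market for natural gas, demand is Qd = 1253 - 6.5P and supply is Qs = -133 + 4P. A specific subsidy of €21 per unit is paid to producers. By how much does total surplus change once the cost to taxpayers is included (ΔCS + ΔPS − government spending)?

Pre-subsidy: 1253 - 6.5P = -133 + 4P gives P* = 132, Q* = 395.
With the subsidy, sellers receive Ps = Pb + 21 for each unit, where Pb is the price buyers pay.
Supply in terms of Pb becomes Qs = -133 + 4(Pb + 21) = -49 + 4Pb. Setting this equal to demand: 1253 - 6.5Pb = -49 + 4Pb, so Pb = 124.
Sellers receive Ps = 124 + 21 = 145; Q' = 1253 − 6.5·124 = 447.
ΔCS = ½(395 + 447)(132 − 124) = 3368; ΔPS = ½(395 + 447)(145 − 132) = 5473.
Government spending = 21 × 447 = 9387.
Net change = 3368 + 5473 − 9387 = -546. The loss equals the DWL triangle ½·21·52.

Net change in total surplus = -€546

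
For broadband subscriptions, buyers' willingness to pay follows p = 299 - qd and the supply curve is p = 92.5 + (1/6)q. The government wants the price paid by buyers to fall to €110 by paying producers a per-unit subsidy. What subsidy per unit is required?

Required subsidy s = €14 per unit

At a buyer price of 110, quantity demanded is 299 − 1·110 = 189.
Sellers supply 189 only when they receive ps = 92.5 + (1/6)·189 = 124.
s = ps − pb = 124 − 110 = 14.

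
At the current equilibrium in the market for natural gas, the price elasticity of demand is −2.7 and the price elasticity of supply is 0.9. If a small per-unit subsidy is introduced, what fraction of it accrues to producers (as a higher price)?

Producer share = 0.75

For a small subsidy around the equilibrium, the benefit split depends on the relative slopes, which at a point are proportional to the elasticities.
Buyer share = εs/(εs + |εd|) = 0.9/(0.9 + 2.7) = 0.25; seller share = |εd|/(εs + |εd|) = 0.75.
So producers capture 0.75 of the subsidy.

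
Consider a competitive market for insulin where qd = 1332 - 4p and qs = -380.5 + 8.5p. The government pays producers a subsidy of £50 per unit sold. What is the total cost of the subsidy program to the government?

Pre-subsidy: 1332 - 4p = -380.5 + 8.5p gives p* = 137, q* = 784.
With the subsidy, sellers receive ps = pb + 50 for each unit, where pb is the price buyers pay.
Supply in terms of pb becomes qs = -380.5 + 8.5(pb + 50) = 44.5 + 8.5pb. Setting this equal to demand: 1332 - 4pb = 44.5 + 8.5pb, so pb = 103.
Sellers receive ps = 103 + 50 = 153; q' = 1332 − 4·103 = 920.
Government outlay = subsidy × quantity = 50 × 920 = 46000.

Government cost = £46000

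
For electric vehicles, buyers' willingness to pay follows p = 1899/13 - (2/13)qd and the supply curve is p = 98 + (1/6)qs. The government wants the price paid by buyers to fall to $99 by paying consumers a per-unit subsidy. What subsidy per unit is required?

Required subsidy s = $50 per unit

At a buyer price of 99, quantity demanded is 949.5 − 6.5·99 = 306.
Sellers supply 306 only when they receive ps = 98 + (1/6)·306 = 149.
s = ps − pb = 149 − 99 = 50.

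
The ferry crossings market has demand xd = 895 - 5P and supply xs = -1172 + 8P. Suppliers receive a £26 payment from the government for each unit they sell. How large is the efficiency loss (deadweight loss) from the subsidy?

Pre-subsidy: 895 - 5P = -1172 + 8P gives P* = 159, x* = 100.
With the subsidy, sellers receive Ps = Pb + 26 for each unit, where Pb is the price buyers pay.
Supply in terms of Pb becomes xs = -1172 + 8(Pb + 26) = -964 + 8Pb. Setting this equal to demand: 895 - 5Pb = -964 + 8Pb, so Pb = 143.
Sellers receive Ps = 143 + 26 = 169; x' = 895 − 5·143 = 180.
The subsidy expands output by 180 − 100 = 80 past the efficient level; on those units the gap between marginal cost and willingness to pay runs from 0 up to 26.
DWL = ½ × 26 × 80 = 1040.

Deadweight loss = £1040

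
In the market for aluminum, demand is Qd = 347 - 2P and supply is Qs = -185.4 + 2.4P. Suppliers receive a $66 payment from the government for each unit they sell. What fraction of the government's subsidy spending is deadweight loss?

DWL / government spending = 12/59

Pre-subsidy: 347 - 2P = -185.4 + 2.4P gives P* = 121, Q* = 105.
With the subsidy, sellers receive Ps = Pb + 66 for each unit, where Pb is the price buyers pay.
Supply in terms of Pb becomes Qs = -185.4 + 2.4(Pb + 66) = -27 + 2.4Pb. Setting this equal to demand: 347 - 2Pb = -27 + 2.4Pb, so Pb = 85.
Sellers receive Ps = 85 + 66 = 151; Q' = 347 − 2·85 = 177.
ΔCS = ½(105 + 177)(121 − 85) = 5076; ΔPS = ½(105 + 177)(151 − 121) = 4230.
Government spending = 66 × 177 = 11682.
DWL = ½ × 66 × (177 − 105) = 2376; fraction = 2376 / 11682 = 12/59.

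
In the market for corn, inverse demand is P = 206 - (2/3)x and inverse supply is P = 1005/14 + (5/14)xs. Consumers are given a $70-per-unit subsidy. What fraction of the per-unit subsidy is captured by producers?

Producer share = 15/43

Pre-subsidy: 206 - (2/3)x = 1005/14 + (5/14)x gives x* = 5637/43 and P* = 5100/43.
With the rebate, buyers effectively pay Pb = Ps − 70, where Ps is the price sellers receive.
On the curves, Pb = 206 - (2/3)x and Ps = 1005/14 + (5/14)x; the wedge Ps − Pb = 70 gives 1005/14 + (5/14)x − (206 - (2/3)x) = 70, so x' = 8577/43.
Then Pb = 206 − (2/3)·(8577/43) = 3140/43 and Ps = 1005/14 + (5/14)·(8577/43) = 6150/43.
Buyers' price falls by P* − Pb = 5100/43 − 3140/43 = 1960/43; sellers' price rises by Ps − P* = 6150/43 − 5100/43 = 1050/43.
So producers capture (1050/43)/70 = 15/43 of each unit of subsidy.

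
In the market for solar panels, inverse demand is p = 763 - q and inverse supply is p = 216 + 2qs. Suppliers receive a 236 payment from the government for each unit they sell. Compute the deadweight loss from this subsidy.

Deadweight loss = 27848/3

Pre-subsidy: 763 - q = 216 + 2q gives q* = 547/3 and p* = 1742/3.
With the subsidy, sellers receive ps = pb + 236 for each unit, where pb is the price buyers pay.
On the curves, pb = 763 - q and ps = 216 + 2q; the wedge ps − pb = 236 gives 216 + 2q − (763 - q) = 236, so q' = 261.
Then pb = 763 − 1·261 = 502 and ps = 216 + 2·261 = 738.
The subsidy expands output by 261 − 547/3 = 236/3 past the efficient level; on those units the gap between marginal cost and willingness to pay runs from 0 up to 236.
DWL = ½ × 236 × 236/3 = 27848/3.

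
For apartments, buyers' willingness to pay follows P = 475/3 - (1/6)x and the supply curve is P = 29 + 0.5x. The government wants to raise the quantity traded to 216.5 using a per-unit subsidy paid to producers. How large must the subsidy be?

At x = 216.5, from the demand curve buyers pay Pb = 475/3 − (1/6)·216.5 = 122.25; from the supply curve sellers need Ps = 29 + 0.5·216.5 = 137.25.
The subsidy must fill the gap: s = Ps − Pb = 137.25 − 122.25 = 15.

Required subsidy s = 15 per unit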